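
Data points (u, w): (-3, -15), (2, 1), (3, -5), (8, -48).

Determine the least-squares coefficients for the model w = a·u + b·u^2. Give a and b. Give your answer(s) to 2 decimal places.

The normal equations are: 86·a + 520·b = -352;  520·a + 4274·b = -3248.
Eliminating b: 4274·(row 1) − 520·(row 2) gives 97164·a = 4274·(-352) − 520·(-3248) = 184512, so a = 15376/8097.
Then b = ((-3248) − 520·(15376/8097))/4274 = -8024/8097.

a = 1.90, b = -0.99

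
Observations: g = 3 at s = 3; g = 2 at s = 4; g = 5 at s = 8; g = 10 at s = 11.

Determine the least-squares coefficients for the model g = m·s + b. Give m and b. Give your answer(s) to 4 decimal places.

m = 0.9024, b = -0.8659

Forming MᵀM = [[210, 26]; [26, 4]] and Mᵀg = [167, 20]ᵀ gives MᵀM·[m, b]ᵀ = Mᵀg.
Eliminating b: 4·(row 1) − 26·(row 2) gives 164·m = 4·167 − 26·20 = 148, so m = 37/41.
Then b = (20 − 26·(37/41))/4 = -71/82.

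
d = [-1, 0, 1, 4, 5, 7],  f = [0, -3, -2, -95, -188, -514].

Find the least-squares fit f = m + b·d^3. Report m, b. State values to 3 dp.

m = -1.186, b = -1.494

Sums needed: Σ1 = 6, Σd^3 = 532, Σd^3·d^3 = 137372.
For Mᵀf: Σf = -802, Σd^3·f = -205884.
MᵀM·[m, b]ᵀ = Mᵀf becomes [[6, 532]; [532, 137372]]·[m, b]ᵀ = [-802, -205884]ᵀ.
Eliminating b: 137372·(row 1) − 532·(row 2) gives 541208·m = 137372·(-802) − 532·(-205884) = -642056, so m = -80257/67651.
Then b = ((-205884) − 532·(-80257/67651))/137372 = -101080/67651.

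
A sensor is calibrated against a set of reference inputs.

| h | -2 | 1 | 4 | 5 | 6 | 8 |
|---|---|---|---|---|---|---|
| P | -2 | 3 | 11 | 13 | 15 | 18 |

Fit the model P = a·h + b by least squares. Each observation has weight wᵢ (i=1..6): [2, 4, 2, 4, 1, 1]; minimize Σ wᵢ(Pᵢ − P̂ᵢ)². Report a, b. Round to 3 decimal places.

Entries of AᵀWA: Σwᵢ·h·h = 244, Σwᵢ·h = 42, Σwᵢ·1 = 14.
For AᵀWP: Σwᵢ·h·P = 602, Σwᵢ·P = 115.
Δ = 244·14 − 42² = 1652.
a = (602·14 − 42·115)/1652 = 257/118; b = (244·115 − 42·602)/1652 = 694/413.

a = 2.178, b = 1.680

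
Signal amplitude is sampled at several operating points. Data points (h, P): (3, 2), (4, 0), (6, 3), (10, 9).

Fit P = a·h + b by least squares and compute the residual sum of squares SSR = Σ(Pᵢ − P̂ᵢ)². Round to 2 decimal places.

SSR = 5.97

From the data, Σh·h = 161, Σh = 23, Σ1 = 4.
For AᵀP: Σh·P = 114, ΣP = 14.
AᵀA·[a, b]ᵀ = AᵀP becomes [[161, 23]; [23, 4]]·[a, b]ᵀ = [114, 14]ᵀ.
Determinant 161·4 − 23² = 115.
a = (114·4 − 23·14)/115 = 134/115; b = (161·14 − 23·114)/115 = -16/5.
Residuals: 196/115, -168/115, -91/115, 63/115; SSR = 686/115.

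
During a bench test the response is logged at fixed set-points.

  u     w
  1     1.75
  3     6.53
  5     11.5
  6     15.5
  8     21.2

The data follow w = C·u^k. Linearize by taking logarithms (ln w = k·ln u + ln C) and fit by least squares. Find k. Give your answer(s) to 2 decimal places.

k = 1.20

Taking logs, ln w = k·ln u + ln C, so regress ln w on ln u.
XᵀX = [[11.3317, 6.5793]; [6.5793, 5]], rhs = [17.2538, 10.6732]ᵀ  (here Σln u = 6.5793, Σ(ln u)² = 11.3317, Σln w = 10.6732, Σln u·ln w = 17.2538).
Δ = 11.3317·5 − (6.5793)² = 13.3720; k = (17.2538·5 − 6.5793·10.6732)/13.3720 = 1.20006, ln C = (11.3317·10.6732 − 6.5793·17.2538)/13.3720 = 0.55555.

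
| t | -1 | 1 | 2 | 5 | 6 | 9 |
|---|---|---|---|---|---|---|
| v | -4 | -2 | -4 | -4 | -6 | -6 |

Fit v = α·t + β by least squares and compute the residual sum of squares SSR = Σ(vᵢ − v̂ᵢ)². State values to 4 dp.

SSR = 4.9901

Setting ∂/∂α … = 0 gives: 148·α + 22·β = -116;  22·α + 6·β = -26.
Eliminating β: 6·(row 1) − 22·(row 2) gives 404·α = 6·(-116) − 22·(-26) = -124, so α = -31/101.
Then β = ((-26) − 22·(-31/101))/6 = -324/101.
Residuals: -111/101, 153/101, -18/101, 75/101, -96/101, -3/101; SSR = 504/101.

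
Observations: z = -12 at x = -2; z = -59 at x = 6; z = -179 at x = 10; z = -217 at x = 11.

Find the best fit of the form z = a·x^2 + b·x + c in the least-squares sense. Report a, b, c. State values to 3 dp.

Forming AᵀA = [[25953, 2539, 261]; [2539, 261, 25]; [261, 25, 4]] and Aᵀz = [-46329, -4507, -467]ᵀ gives AᵀA·[a, b, c]ᵀ = Aᵀz.
Solving the 3×3 system (Gaussian elimination) gives a = -219313/110648, b = 222861/110648, c = -431/55324.

a = -1.982, b = 2.014, c = -0.008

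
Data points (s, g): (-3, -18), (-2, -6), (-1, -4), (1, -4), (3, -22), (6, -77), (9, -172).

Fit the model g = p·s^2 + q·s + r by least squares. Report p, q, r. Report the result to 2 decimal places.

p = -2.03, q = -0.66, r = -1.18

From the data, Σs^2·s^2 = 8037, Σs^2·s = 937, Σs^2 = 141, Σs·s = 141, Σs = 13, Σ1 = 7.
Moment sums: Σs^2·g = -17096, Σs·g = -2010, Σg = -303.
So MᵀM·[p, q, r]ᵀ = Mᵀg: [[8037, 937, 141]; [937, 141, 13]; [141, 13, 7]]·[p, q, r]ᵀ = [-17096, -2010, -303]ᵀ.
Solving the 3×3 system (Gaussian elimination) gives p = -269021/132538, q = -43612/66269, r = -22309/18934.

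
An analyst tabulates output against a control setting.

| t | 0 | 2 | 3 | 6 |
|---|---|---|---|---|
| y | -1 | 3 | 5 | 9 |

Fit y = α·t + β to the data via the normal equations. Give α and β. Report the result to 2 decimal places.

α = 1.65, β = -0.55

With design matrix A, AᵀA = [[49, 11]; [11, 4]] and Aᵀy = [75, 16]ᵀ.
Eliminating β: 4·(row 1) − 11·(row 2) gives 75·α = 4·75 − 11·16 = 124, so α = 124/75.
Then β = (16 − 11·(124/75))/4 = -41/75.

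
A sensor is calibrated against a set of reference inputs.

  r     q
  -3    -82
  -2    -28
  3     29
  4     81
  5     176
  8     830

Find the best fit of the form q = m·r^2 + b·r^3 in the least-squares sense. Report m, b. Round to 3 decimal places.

Forming XᵀX = [[5155, 36885]; [36885, 283387]] and Xᵀq = [58227, 455365]ᵀ gives XᵀX·[m, b]ᵀ = Xᵀq.
Eliminating b: 283387·(row 1) − 36885·(row 2) gives 100356760·m = 283387·58227 − 36885·455365 = -295363176, so m = -36920397/12544595.
Then b = (455365 − 36885·(-36920397/12544595))/283387 = 4992592/2508919.

m = -2.943, b = 1.990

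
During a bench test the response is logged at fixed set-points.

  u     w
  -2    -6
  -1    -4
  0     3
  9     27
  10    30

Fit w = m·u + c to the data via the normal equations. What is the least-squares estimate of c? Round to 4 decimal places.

c = 0.5282

Normal-equation sums: Σu·u = 186, Σu = 16, Σ1 = 5.
And Σu·w = 559, Σw = 50.
Determinant 186·5 − 16² = 674.
m = (559·5 − 16·50)/674 = 1995/674; c = (186·50 − 16·559)/674 = 178/337.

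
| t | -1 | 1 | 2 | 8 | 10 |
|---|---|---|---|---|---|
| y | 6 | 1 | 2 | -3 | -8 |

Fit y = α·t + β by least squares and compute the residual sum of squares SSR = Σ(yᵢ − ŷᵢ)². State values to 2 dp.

Normal-equation sums: Σt·t = 170, Σt = 20, Σ1 = 5.
For Mᵀy: Σt·y = -105, Σy = -2.
Normal equations: [[170, 20]; [20, 5]]·[α, β]ᵀ = [-105, -2]ᵀ.
Determinant 170·5 − 20² = 450.
α = ((-105)·5 − 20·(-2))/450 = -97/90; β = (170·(-2) − 20·(-105))/450 = 176/45.
Residuals: 91/90, -11/6, 11/45, 77/45, -17/15; SSR = 779/90.

SSR = 8.66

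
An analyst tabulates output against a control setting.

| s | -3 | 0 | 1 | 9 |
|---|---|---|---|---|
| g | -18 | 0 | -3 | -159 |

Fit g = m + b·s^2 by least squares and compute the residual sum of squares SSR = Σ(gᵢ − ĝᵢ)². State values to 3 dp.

Sums needed: Σ1 = 4, Σs^2 = 91, Σs^2·s^2 = 6643.
And Σg = -180, Σs^2·g = -13044.
AᵀA·[m, b]ᵀ = Aᵀg becomes [[4, 91]; [91, 6643]]·[m, b]ᵀ = [-180, -13044]ᵀ.
Eliminating b: 6643·(row 1) − 91·(row 2) gives 18291·m = 6643·(-180) − 91·(-13044) = -8736, so m = -32/67.
Then b = ((-13044) − 91·(-32/67))/6643 = -11932/6097.
Residuals: 554/6097, 32/67, -3447/6097, -19/6097; SSR = 3390/6097.

SSR = 0.556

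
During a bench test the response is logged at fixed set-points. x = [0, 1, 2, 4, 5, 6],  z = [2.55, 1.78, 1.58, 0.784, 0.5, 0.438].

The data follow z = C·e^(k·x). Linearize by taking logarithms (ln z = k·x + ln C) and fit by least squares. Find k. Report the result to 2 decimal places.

k = -0.30

Linearized form: ln z = k·x + ln C. From the 6 transformed points,
Σx = 18.0000, Σ(x)² = 82.0000, Σln z = 0.2081, Σx·ln z = -7.9009.
Equations: 82.0000·k + 18.0000·ln C = -7.9009;  18.0000·k + 6·ln C = 0.2081.
Slope k = (n·Σx·ln z − Σx·Σln z)/(n·Σ(x)² − (Σx)²) = (6·-7.9009 − 18.0000·0.2081)/168.0000 = -0.30447; ln C = (Σln z − k·Σx)/n = 0.94810.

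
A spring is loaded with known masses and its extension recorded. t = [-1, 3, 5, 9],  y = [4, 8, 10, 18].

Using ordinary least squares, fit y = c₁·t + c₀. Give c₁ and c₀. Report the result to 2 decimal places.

The normal system AᵀA·[c₁, c₀]ᵀ = Aᵀy is [[116, 16]; [16, 4]]·[c₁, c₀]ᵀ = [232, 40]ᵀ.
Δ = 116·4 − 16² = 208.
c₁ = (232·4 − 16·40)/208 = 18/13; c₀ = (116·40 − 16·232)/208 = 58/13.

c₁ = 1.38, c₀ = 4.46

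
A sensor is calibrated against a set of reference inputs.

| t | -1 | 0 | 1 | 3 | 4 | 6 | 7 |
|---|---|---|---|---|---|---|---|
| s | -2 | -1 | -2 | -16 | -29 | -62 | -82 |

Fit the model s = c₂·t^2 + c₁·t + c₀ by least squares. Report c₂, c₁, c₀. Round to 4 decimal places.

AᵀA·[c₂, c₁, c₀]ᵀ = Aᵀs reads: 4036·c₂ + 650·c₁ + 112·c₀ = -6862;  650·c₂ + 112·c₁ + 20·c₀ = -1110;  112·c₂ + 20·c₁ + 7·c₀ = -194.
(Σt^2·t^2 = 4036, Σt^2·t = 650, Σt^2 = 112, Σt·t = 112, Σt = 20, Σ1 = 7, Σt^2·s = -6862, Σt·s = -1110, Σs = -194.)
Row-reducing yields c₂ = -4427/2761, c₁ = -365/753, c₀ = -5590/8283.

c₂ = -1.6034, c₁ = -0.4847, c₀ = -0.6749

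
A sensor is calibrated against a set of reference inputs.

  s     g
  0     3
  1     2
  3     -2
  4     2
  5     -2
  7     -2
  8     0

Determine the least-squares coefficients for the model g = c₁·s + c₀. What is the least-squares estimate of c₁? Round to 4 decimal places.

Compute the Gram sums: Σs·s = 164, Σs = 28, Σ1 = 7.
Moment sums: Σs·g = -20, Σg = 1.
So MᵀM·[c₁, c₀]ᵀ = Mᵀg: [[164, 28]; [28, 7]]·[c₁, c₀]ᵀ = [-20, 1]ᵀ.
det = 164·7 − 28² = 364.
c₁ = ((-20)·7 − 28·1)/364 = -6/13; c₀ = (164·1 − 28·(-20))/364 = 181/91.

c₁ = -0.4615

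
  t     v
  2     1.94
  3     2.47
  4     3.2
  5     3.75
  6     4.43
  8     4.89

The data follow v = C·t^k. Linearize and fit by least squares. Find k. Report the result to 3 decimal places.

Let Y = ln v. Fitting Y = k·ln t + ln C by least squares:
Σln t = 8.6587, Σ(ln t)² = 13.7340, Σln v = 7.1274, Σln t·ln v = 11.1598.
Equations: 13.7340·k + 8.6587·ln C = 11.1598;  8.6587·k + 6·ln C = 7.1274.
Slope k = (n·Σln t·ln v − Σln t·Σln v)/(n·Σ(ln t)² − (Σln t)²) = (6·11.1598 − 8.6587·7.1274)/7.4309 = 0.70581; ln C = (Σln v − k·Σln t)/n = 0.16934.

k = 0.706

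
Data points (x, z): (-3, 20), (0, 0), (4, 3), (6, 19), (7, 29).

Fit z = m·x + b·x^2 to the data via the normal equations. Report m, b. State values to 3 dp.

Forming AᵀA = [[110, 596]; [596, 4034]] and Aᵀz = [269, 2333]ᵀ gives AᵀA·[m, b]ᵀ = Aᵀz.
Determinant 110·4034 − 596² = 88524.
m = (269·4034 − 596·2333)/88524 = -50887/14754; b = (110·2333 − 596·269)/88524 = 16051/14754.

m = -3.449, b = 1.088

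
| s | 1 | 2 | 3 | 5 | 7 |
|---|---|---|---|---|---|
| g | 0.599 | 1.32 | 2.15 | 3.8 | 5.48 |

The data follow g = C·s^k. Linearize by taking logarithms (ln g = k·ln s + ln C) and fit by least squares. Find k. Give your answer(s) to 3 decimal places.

k = 1.141

Let Y = ln g. Fitting Y = k·ln s + ln C by least squares:
Σln s = 5.3471, Σ(ln s)² = 8.0643, Σln g = 3.5667, Σln s·ln g = 6.4922.
Normal system: [[8.0643, 5.3471]; [5.3471, 5]]·[k, ln C]ᵀ = [6.4922, 3.5667]ᵀ.
Δ = 8.0643·5 − (5.3471)² = 11.7297; k = (6.4922·5 − 5.3471·3.5667)/11.7297 = 1.14149, ln C = (8.0643·3.5667 − 5.3471·6.4922)/11.7297 = -0.50739.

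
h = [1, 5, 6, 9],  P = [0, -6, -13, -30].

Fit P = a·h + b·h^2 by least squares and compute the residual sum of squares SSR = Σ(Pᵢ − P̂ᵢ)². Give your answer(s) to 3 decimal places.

SSR = 3.861

Entries of AᵀA: Σh·h = 143, Σh·h^2 = 1071, Σh^2·h^2 = 8483.
Right-hand side: Σh·P = -378, Σh^2·P = -3048.
So AᵀA·[a, b]ᵀ = AᵀP: [[143, 1071]; [1071, 8483]]·[a, b]ᵀ = [-378, -3048]ᵀ.
Δ = 143·8483 − 1071² = 66028.
a = ((-378)·8483 − 1071·(-3048))/66028 = 1701/1942; b = (143·(-3048) − 1071·(-378))/66028 = -15513/33014.
Residuals: -6702/16507, 22578/16507, -22108/16507, 2940/16507; SSR = 63736/16507.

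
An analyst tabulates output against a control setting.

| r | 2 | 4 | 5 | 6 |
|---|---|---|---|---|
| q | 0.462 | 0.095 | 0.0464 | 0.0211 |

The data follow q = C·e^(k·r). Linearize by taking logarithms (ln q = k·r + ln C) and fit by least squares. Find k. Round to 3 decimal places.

k = -0.769

Let Y = ln q. Fitting Y = k·r + ln C by least squares:
Σr = 17.0000, Σ(r)² = 81.0000, Σln q = -10.0550, Σr·ln q = -49.4631.
Equations: 81.0000·k + 17.0000·ln C = -49.4631;  17.0000·k + 4·ln C = -10.0550.
Solving (det = 35.0000): k = -0.76906, ln C = 0.75476.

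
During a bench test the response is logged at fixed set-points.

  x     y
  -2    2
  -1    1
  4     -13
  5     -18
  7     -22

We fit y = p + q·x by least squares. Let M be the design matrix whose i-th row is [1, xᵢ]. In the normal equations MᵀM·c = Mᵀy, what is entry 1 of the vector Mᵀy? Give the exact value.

Entry 1 ↔ basis 1, so (Mᵀy)_{1} = Σᵢ yᵢ = (1)·(2) + (1)·(1) + (1)·(-13) + (1)·(-18) + (1)·(-22) = -50.

-50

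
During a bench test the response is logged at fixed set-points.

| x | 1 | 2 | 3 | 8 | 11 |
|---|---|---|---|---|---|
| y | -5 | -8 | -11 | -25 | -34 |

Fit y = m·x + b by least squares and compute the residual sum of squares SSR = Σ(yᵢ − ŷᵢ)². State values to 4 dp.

With design matrix M, MᵀM = [[199, 25]; [25, 5]] and Mᵀy = [-628, -83]ᵀ.
Δ = 199·5 − 25² = 370.
m = ((-628)·5 − 25·(-83))/370 = -213/74; b = (199·(-83) − 25·(-628))/370 = -817/370.
Residuals: 16/185, -13/370, -29/185, 87/370, -24/185; SSR = 39/370.

SSR = 0.1054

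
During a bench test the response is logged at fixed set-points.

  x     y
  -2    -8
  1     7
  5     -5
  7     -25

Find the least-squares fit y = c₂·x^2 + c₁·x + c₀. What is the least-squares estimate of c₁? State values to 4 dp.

c₁ = 3.8755

With design matrix M, MᵀM = [[3043, 461, 79]; [461, 79, 11]; [79, 11, 4]] and Mᵀy = [-1375, -177, -31]ᵀ.
Solving the 3×3 system (Gaussian elimination) gives c₂ = -38/33, c₁ = 2771/715, c₀ = 9298/2145.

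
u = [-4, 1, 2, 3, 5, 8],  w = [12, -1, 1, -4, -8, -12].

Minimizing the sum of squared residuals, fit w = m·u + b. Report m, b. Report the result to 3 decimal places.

The normal equations are: 119·m + 15·b = -195;  15·m + 6·b = -12.
det = 119·6 − 15² = 489.
m = ((-195)·6 − 15·(-12))/489 = -330/163; b = (119·(-12) − 15·(-195))/489 = 499/163.

m = -2.025, b = 3.061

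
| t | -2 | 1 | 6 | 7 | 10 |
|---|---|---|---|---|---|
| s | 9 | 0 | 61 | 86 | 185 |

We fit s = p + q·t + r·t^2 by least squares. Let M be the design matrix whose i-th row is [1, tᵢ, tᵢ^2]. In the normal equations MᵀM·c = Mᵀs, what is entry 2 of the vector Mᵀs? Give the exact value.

Entry 2 ↔ basis t, so (Mᵀs)_{2} = Σᵢ (t)·sᵢ = (-2)·(9) + (1)·(0) + (6)·(61) + (7)·(86) + (10)·(185) = 2800.

2800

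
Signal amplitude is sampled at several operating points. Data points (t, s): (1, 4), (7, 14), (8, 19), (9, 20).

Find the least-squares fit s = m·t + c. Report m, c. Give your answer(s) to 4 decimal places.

Sums needed: Σt·t = 195, Σt = 25, Σ1 = 4.
Right-hand side: Σt·s = 434, Σs = 57.
So AᵀA·[m, c]ᵀ = Aᵀs: [[195, 25]; [25, 4]]·[m, c]ᵀ = [434, 57]ᵀ.
det = 195·4 − 25² = 155.
m = (434·4 − 25·57)/155 = 311/155; c = (195·57 − 25·434)/155 = 53/31.

m = 2.0065, c = 1.7097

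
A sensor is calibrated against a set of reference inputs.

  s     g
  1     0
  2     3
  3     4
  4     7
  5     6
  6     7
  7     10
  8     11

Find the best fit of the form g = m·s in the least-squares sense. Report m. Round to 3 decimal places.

From the data, Σs·s = 204.
Right-hand side: Σs·g = 276.
Normal equations: [[204]]·[m]ᵀ = [276]ᵀ.
m = 276/204 = 1.35294.

m = 1.353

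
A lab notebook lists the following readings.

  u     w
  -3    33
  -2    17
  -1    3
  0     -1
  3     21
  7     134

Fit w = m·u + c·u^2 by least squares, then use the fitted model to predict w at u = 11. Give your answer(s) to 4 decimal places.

ŵ = 343.3274

Sums needed: Σu·u = 72, Σu·u^2 = 334, Σu^2·u^2 = 2580.
And Σu·w = 865, Σu^2·w = 7123.
Δ = 72·2580 − 334² = 74204.
m = (865·2580 − 334·7123)/74204 = -73691/37102; c = (72·7123 − 334·865)/74204 = 111973/37102.
At u = 11: ŵ = (-73691/37102)·(11) + (111973/37102)·(121) = 6369066/18551.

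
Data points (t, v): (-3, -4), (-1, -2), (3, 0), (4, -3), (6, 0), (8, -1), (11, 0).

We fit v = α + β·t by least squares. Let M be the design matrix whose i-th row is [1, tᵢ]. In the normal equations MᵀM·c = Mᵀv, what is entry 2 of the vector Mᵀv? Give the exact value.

Entry 2 ↔ basis t, so (Mᵀv)_{2} = Σᵢ (t)·vᵢ = (-3)·(-4) + (-1)·(-2) + (3)·(0) + (4)·(-3) + (6)·(0) + (8)·(-1) + (11)·(0) = -6.

-6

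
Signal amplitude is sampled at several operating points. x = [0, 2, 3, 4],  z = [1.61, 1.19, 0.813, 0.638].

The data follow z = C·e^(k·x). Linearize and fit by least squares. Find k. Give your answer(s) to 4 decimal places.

Linearized form: ln z = k·x + ln C. From the 4 transformed points,
AᵀA = [[29.0000, 9.0000]; [9.0000, 4]], rhs = [-2.0708, -0.0063]ᵀ  (here Σx = 9.0000, Σ(x)² = 29.0000, Σln z = -0.0063, Σx·ln z = -2.0708).
Slope k = (n·Σx·ln z − Σx·Σln z)/(n·Σ(x)² − (Σx)²) = (4·-2.0708 − 9.0000·-0.0063)/35.0000 = -0.23506; ln C = (Σln z − k·Σx)/n = 0.52732.

k = -0.2351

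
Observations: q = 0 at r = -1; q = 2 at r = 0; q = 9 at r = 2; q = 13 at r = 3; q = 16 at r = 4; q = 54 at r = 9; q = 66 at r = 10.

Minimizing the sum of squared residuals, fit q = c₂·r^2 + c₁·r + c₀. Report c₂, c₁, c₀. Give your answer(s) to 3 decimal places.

c₂ = 0.420, c₁ = 2.098, c₀ = 2.100

MᵀM·[c₂, c₁, c₀]ᵀ = Mᵀq reads: 16915·c₂ + 1827·c₁ + 211·c₀ = 11383;  1827·c₂ + 211·c₁ + 27·c₀ = 1267;  211·c₂ + 27·c₁ + 7·c₀ = 160.
Solving the 3×3 system (Gaussian elimination) gives c₂ = 12425/29576, c₁ = 62063/29576, c₀ = 7764/3697.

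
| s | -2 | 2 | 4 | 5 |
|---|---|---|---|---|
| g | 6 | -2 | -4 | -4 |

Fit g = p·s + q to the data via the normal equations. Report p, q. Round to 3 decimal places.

The normal system AᵀA·[p, q]ᵀ = Aᵀg is [[49, 9]; [9, 4]]·[p, q]ᵀ = [-52, -4]ᵀ.
det = 49·4 − 9² = 115.
p = ((-52)·4 − 9·(-4))/115 = -172/115; q = (49·(-4) − 9·(-52))/115 = 272/115.

p = -1.496, q = 2.365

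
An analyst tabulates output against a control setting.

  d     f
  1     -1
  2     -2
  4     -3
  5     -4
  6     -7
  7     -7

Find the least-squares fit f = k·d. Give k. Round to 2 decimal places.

The normal equations are: 131·k = -128.
k = (-128)/131 = -0.977099.

k = -0.98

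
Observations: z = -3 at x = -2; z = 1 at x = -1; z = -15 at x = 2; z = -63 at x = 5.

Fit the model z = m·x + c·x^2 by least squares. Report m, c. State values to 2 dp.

m = -2.80, c = -1.97

Entries of MᵀM: Σx·x = 34, Σx·x^2 = 124, Σx^2·x^2 = 658.
For Mᵀz: Σx·z = -340, Σx^2·z = -1646.
Normal equations: [[34, 124]; [124, 658]]·[m, c]ᵀ = [-340, -1646]ᵀ.
Eliminating c: 658·(row 1) − 124·(row 2) gives 6996·m = 658·(-340) − 124·(-1646) = -19616, so m = -4904/1749.
Then c = ((-1646) − 124·(-4904/1749))/658 = -3451/1749.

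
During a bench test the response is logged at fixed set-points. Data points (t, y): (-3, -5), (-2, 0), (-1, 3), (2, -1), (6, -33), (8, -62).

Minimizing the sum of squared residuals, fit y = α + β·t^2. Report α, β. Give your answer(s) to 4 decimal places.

The normal equations are: 6·α + 118·β = -98;  118·α + 5506·β = -5202.
(Σ1 = 6, Σt^2 = 118, Σt^2·t^2 = 5506, Σy = -98, Σt^2·y = -5202.)
Eliminating β: 5506·(row 1) − 118·(row 2) gives 19112·α = 5506·(-98) − 118·(-5202) = 74248, so α = 9281/2389.
Then β = ((-5202) − 118·(9281/2389))/5506 = -2456/2389.

α = 3.8849, β = -1.0280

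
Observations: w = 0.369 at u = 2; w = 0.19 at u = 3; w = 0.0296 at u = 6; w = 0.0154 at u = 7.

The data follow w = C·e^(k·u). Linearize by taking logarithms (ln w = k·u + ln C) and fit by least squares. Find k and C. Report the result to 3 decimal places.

k = -0.631, C = 1.287

Linearized form: ln w = k·u + ln C. From the 4 transformed points,
AᵀA = [[98.0000, 18.0000]; [18.0000, 4]], rhs = [-57.3097, -10.3511]ᵀ  (here Σu = 18.0000, Σ(u)² = 98.0000, Σln w = -10.3511, Σu·ln w = -57.3097).
Solving (det = 68.0000): k = -0.63117, ln C = 0.25252, so C = exp(0.25252) = 1.28726.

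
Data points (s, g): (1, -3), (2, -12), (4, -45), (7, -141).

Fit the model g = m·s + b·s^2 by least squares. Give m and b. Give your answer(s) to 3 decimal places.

m = 0.150, b = -2.895

The normal system MᵀM·[m, b]ᵀ = Mᵀg is [[70, 416]; [416, 2674]]·[m, b]ᵀ = [-1194, -7680]ᵀ.
det = 70·2674 − 416² = 14124.
m = ((-1194)·2674 − 416·(-7680))/14124 = 177/1177; b = (70·(-7680) − 416·(-1194))/14124 = -3408/1177.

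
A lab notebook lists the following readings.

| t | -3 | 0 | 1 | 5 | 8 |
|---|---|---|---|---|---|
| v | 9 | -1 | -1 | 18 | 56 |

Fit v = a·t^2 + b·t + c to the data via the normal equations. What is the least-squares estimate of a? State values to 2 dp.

a = 0.99

With design matrix A, AᵀA = [[4803, 611, 99]; [611, 99, 11]; [99, 11, 5]] and Aᵀv = [4114, 510, 81]ᵀ.
Inverting the 3×3 Gram matrix, [a, b, c]ᵀ = [8953/9068, -6839/9068, -7661/4534]ᵀ.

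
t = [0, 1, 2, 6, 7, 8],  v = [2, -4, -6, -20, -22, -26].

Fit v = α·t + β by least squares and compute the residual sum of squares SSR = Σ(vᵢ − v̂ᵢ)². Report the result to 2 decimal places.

SSR = 4.44

Sums needed: Σt·t = 154, Σt = 24, Σ1 = 6.
Right-hand side: Σt·v = -498, Σv = -76.
Normal equations: [[154, 24]; [24, 6]]·[α, β]ᵀ = [-498, -76]ᵀ.
Δ = 154·6 − 24² = 348.
α = ((-498)·6 − 24·(-76))/348 = -97/29; β = (154·(-76) − 24·(-498))/348 = 62/87.
Residuals: 112/87, -119/87, -2/87, -56/87, 61/87, 4/87; SSR = 386/87.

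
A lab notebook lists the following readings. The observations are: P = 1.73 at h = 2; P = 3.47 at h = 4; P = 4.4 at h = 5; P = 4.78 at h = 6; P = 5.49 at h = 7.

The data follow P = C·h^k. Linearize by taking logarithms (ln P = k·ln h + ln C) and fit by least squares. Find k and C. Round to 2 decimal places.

Linearized form: ln P = k·ln h + ln C. From the 5 transformed points,
Σln h = 7.4265, Σ(ln h)² = 11.9895, Σln P = 6.5412, Σln h·ln P = 10.6061.
Normal system: [[11.9895, 7.4265]; [7.4265, 5]]·[k, ln C]ᵀ = [10.6061, 6.5412]ᵀ.
Slope k = (n·Σln h·ln P − Σln h·Σln P)/(n·Σ(ln h)² − (Σln h)²) = (5·10.6061 − 7.4265·6.5412)/4.7940 = 0.92857; ln C = (Σln P − k·Σln h)/n = -0.07096, so C = exp(-0.07096) = 0.93150.

k = 0.93, C = 0.93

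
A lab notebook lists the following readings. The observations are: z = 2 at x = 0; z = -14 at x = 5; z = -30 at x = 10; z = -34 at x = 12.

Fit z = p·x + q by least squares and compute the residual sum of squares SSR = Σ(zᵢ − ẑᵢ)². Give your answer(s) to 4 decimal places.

SSR = 2.4899

The normal system MᵀM·[p, q]ᵀ = Mᵀz is [[269, 27]; [27, 4]]·[p, q]ᵀ = [-778, -76]ᵀ.
Eliminating q: 4·(row 1) − 27·(row 2) gives 347·p = 4·(-778) − 27·(-76) = -1060, so p = -1060/347.
Then q = ((-76) − 27·(-1060/347))/4 = 562/347.
Residuals: 132/347, -120/347, -372/347, 360/347; SSR = 864/347.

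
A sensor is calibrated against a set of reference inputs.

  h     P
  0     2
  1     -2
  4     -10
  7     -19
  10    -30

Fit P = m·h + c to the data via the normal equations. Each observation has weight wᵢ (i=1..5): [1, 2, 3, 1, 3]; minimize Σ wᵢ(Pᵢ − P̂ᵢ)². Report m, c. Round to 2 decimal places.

From the data, Σwᵢ·h·h = 399, Σwᵢ·h = 51, Σwᵢ·1 = 10.
Moment sums: Σwᵢ·h·P = -1157, Σwᵢ·P = -141.
Normal equations: [[399, 51]; [51, 10]]·[m, c]ᵀ = [-1157, -141]ᵀ.
det = 399·10 − 51² = 1389.
m = ((-1157)·10 − 51·(-141))/1389 = -4379/1389; c = (399·(-141) − 51·(-1157))/1389 = 916/463.

m = -3.15, c = 1.98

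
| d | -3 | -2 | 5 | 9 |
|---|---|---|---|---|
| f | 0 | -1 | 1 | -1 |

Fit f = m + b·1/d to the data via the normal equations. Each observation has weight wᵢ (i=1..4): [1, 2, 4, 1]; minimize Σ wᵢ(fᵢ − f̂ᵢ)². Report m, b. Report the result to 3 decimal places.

m = 0.246, b = 2.288

The normal system AᵀWA·[m, b]ᵀ = AᵀWf is [[8, -19/45]; [-19/45, 3173/4050]]·[m, b]ᵀ = [1, 76/45]ᵀ.
Eliminating b: (3173/4050)·(row 1) − (-19/45)·(row 2) gives (12331/2025)·m = (3173/4050)·1 − (-19/45)·(76/45) = 6061/4050, so m = 29/118.
Then b = ((76/45) − (-19/45)·(29/118))/(3173/4050) = 135/59.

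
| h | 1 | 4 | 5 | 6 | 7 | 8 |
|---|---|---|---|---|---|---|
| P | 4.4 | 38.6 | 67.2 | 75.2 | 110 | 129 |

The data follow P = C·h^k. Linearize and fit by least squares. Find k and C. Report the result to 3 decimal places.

Taking logs, ln P = k·ln h + ln C, so regress ln P on ln h.
XᵀX = [[15.8331, 8.8128]; [8.8128, 6]], rhs = [38.8296, 23.2230]ᵀ  (here Σln h = 8.8128, Σ(ln h)² = 15.8331, Σln P = 23.2230, Σln h·ln P = 38.8296).
Slope k = (n·Σln h·ln P − Σln h·Σln P)/(n·Σ(ln h)² − (Σln h)²) = (6·38.8296 − 8.8128·23.2230)/17.3327 = 1.63373; ln C = (Σln P − k·Σln h)/n = 1.47086, so C = exp(1.47086) = 4.35300.

k = 1.634, C = 4.353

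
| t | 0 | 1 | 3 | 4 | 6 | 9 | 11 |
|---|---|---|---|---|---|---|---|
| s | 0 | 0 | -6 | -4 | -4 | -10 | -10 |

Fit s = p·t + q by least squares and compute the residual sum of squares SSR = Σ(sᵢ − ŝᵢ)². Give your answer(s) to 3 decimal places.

The normal system MᵀM·[p, q]ᵀ = Mᵀs is [[264, 34]; [34, 7]]·[p, q]ᵀ = [-258, -34]ᵀ.
Eliminating q: 7·(row 1) − 34·(row 2) gives 692·p = 7·(-258) − 34·(-34) = -650, so p = -325/346.
Then q = ((-34) − 34·(-325/346))/7 = -51/173.
Residuals: 51/173, 427/346, -999/346, 9/173, 334/173, -433/346, 217/346; SSR = 2705/173.

SSR = 15.636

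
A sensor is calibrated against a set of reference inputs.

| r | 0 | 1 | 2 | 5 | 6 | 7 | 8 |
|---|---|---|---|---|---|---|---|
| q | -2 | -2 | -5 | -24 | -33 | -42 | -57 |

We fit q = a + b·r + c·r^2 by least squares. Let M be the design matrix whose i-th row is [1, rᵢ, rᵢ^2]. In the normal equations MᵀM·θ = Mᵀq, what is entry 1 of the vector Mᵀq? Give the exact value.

Entry 1 ↔ basis 1, so (Mᵀq)_{1} = Σᵢ qᵢ = (1)·(-2) + (1)·(-2) + (1)·(-5) + (1)·(-24) + (1)·(-33) + (1)·(-42) + (1)·(-57) = -165.

-165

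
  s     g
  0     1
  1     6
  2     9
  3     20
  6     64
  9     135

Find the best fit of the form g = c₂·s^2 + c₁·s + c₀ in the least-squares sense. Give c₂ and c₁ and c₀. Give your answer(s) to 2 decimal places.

c₂ = 1.47, c₁ = 1.58, c₀ = 1.47

Compute the Gram sums: Σs^2·s^2 = 7955, Σs^2·s = 981, Σs^2 = 131, Σs·s = 131, Σs = 21, Σ1 = 6.
For Mᵀg: Σs^2·g = 13461, Σs·g = 1683, Σg = 235.
Normal equations: [[7955, 981, 131]; [981, 131, 21]; [131, 21, 6]]·[c₂, c₁, c₀]ᵀ = [13461, 1683, 235]ᵀ.
Inverting the 3×3 Gram matrix, [c₂, c₁, c₀]ᵀ = [2203/1496, 1077/680, 1376/935]ᵀ.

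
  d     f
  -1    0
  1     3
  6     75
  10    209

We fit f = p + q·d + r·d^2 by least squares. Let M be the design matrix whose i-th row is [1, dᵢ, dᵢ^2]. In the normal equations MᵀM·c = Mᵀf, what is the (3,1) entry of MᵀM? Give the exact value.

Row 3 ↔ basis d^2, column 1 ↔ basis 1, so (MᵀM)_{3,1} = Σᵢ d^2 = (1)·(1) + (1)·(1) + (36)·(1) + (100)·(1) = 138.

138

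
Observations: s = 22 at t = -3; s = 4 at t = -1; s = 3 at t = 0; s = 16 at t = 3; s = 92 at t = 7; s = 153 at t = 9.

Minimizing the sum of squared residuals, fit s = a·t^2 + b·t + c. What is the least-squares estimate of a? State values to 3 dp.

a = 1.968

From the data, Σt^2·t^2 = 9125, Σt^2·t = 1071, Σt^2 = 149, Σt·t = 149, Σt = 15, Σ1 = 6.
For Mᵀs: Σt^2·s = 17247, Σt·s = 1999, Σs = 290.
MᵀM·[a, b, c]ᵀ = Mᵀs becomes [[9125, 1071, 149]; [1071, 149, 15]; [149, 15, 6]]·[a, b, c]ᵀ = [17247, 1999, 290]ᵀ.
Row-reducing yields a = 690497/350900, b = -28753/31900, c = 150883/87725.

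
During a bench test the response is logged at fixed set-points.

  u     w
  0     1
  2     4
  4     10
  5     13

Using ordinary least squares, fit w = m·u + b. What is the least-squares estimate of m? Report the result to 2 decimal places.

Sums needed: Σu·u = 45, Σu = 11, Σ1 = 4.
And Σu·w = 113, Σw = 28.
XᵀX·[m, b]ᵀ = Xᵀw becomes [[45, 11]; [11, 4]]·[m, b]ᵀ = [113, 28]ᵀ.
Δ = 45·4 − 11² = 59.
m = (113·4 − 11·28)/59 = 144/59; b = (45·28 − 11·113)/59 = 17/59.

m = 2.44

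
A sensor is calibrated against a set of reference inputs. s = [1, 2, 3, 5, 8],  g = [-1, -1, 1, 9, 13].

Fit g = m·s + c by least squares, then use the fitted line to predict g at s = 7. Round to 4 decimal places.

Setting ∂/∂m … = 0 gives: 103·m + 19·c = 149;  19·m + 5·c = 21.
(Σs·s = 103, Σs = 19, Σ1 = 5, Σs·g = 149, Σg = 21.)
Δ = 103·5 − 19² = 154.
m = (149·5 − 19·21)/154 = 173/77; c = (103·21 − 19·149)/154 = -334/77.
At s = 7: ĝ = (173/77)·(7) + (-334/77)·(1) = 877/77.

ĝ = 11.3896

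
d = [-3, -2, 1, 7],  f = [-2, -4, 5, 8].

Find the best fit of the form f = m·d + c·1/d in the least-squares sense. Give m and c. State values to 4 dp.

m = 0.9626, c = 3.5897

From the data, Σd·d = 63, Σd·1/d = 4, Σ1/d·1/d = 2437/1764.
Moment sums: Σd·f = 75, Σ1/d·f = 185/21.
Normal equations: [[63, 4]; [4, 2437/1764]]·[m, c]ᵀ = [75, 185/21]ᵀ.
Δ = 63·(2437/1764) − 4² = 1989/28.
m = (75·(2437/1764) − 4·(185/21))/(1989/28) = 2365/2457; c = (63·(185/21) − 4·75)/(1989/28) = 140/39.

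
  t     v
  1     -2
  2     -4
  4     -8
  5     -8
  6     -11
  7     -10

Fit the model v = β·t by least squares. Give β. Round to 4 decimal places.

β = -1.6641

From the data, Σt·t = 131.
For Xᵀv: Σt·v = -218.
Normal equations: [[131]]·[β]ᵀ = [-218]ᵀ.
Hence β = -218 / 131 ≈ -1.66412.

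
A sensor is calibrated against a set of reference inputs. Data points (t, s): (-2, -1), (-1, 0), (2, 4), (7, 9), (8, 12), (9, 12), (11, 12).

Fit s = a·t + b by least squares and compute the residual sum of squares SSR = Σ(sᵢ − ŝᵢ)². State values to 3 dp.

SSR = 6.181

Normal-equation sums: Σt·t = 324, Σt = 34, Σ1 = 7.
Moment sums: Σt·s = 409, Σs = 48.
Δ = 324·7 − 34² = 1112.
a = (409·7 − 34·48)/1112 = 1231/1112; b = (324·48 − 34·409)/1112 = 823/556.
Residuals: -37/139, -415/1112, 85/278, -255/1112, 925/556, 619/1112, -1843/1112; SSR = 6873/1112.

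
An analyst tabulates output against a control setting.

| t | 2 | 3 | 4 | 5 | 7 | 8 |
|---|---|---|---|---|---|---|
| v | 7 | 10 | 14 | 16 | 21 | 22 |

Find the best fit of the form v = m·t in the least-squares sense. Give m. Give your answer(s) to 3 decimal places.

Compute the Gram sums: Σt·t = 167.
Right-hand side: Σt·v = 503.
Hence m = 503 / 167 ≈ 3.01198.

m = 3.012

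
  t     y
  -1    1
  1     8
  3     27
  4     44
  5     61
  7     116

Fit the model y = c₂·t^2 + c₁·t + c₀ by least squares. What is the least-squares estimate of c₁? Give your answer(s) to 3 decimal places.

The normal system AᵀA·[c₂, c₁, c₀]ᵀ = Aᵀy is [[3365, 559, 101]; [559, 101, 19]; [101, 19, 6]]·[c₂, c₁, c₀]ᵀ = [8165, 1381, 257]ᵀ.
Row-reducing yields c₂ = 603/308, c₁ = 533/220, c₀ = 849/385.

c₁ = 2.423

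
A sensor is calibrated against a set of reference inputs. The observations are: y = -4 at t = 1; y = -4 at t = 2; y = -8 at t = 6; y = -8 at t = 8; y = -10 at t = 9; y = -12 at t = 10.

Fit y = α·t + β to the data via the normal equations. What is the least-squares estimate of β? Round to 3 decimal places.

β = -2.695

Sums needed: Σt·t = 286, Σt = 36, Σ1 = 6.
Moment sums: Σt·y = -334, Σy = -46.
AᵀA·[α, β]ᵀ = Aᵀy becomes [[286, 36]; [36, 6]]·[α, β]ᵀ = [-334, -46]ᵀ.
Eliminating β: 6·(row 1) − 36·(row 2) gives 420·α = 6·(-334) − 36·(-46) = -348, so α = -29/35.
Then β = ((-46) − 36·(-29/35))/6 = -283/105.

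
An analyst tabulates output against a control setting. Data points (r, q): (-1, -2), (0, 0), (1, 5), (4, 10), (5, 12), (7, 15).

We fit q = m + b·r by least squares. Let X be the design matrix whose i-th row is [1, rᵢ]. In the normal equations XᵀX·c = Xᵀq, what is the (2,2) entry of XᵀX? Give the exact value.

92

Row 2 ↔ basis r, column 2 ↔ basis r, so (XᵀX)_{2,2} = Σᵢ (r)·(r) = (-1)·(-1) + (0)·(0) + (1)·(1) + (4)·(4) + (5)·(5) + (7)·(7) = 92.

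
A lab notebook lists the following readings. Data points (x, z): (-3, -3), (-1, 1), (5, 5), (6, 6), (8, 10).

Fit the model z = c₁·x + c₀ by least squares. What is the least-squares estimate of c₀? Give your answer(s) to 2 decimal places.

c₀ = 0.73

AᵀA·[c₁, c₀]ᵀ = Aᵀz reads: 135·c₁ + 15·c₀ = 149;  15·c₁ + 5·c₀ = 19.
(Σx·x = 135, Σx = 15, Σ1 = 5, Σx·z = 149, Σz = 19.)
Determinant 135·5 − 15² = 450.
c₁ = (149·5 − 15·19)/450 = 46/45; c₀ = (135·19 − 15·149)/450 = 11/15.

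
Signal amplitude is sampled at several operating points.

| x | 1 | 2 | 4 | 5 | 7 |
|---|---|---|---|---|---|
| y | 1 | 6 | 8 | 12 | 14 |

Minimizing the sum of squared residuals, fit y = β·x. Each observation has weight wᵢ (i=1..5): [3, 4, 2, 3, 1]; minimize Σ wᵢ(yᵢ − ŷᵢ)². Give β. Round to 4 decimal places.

β = 2.2457

Entries of MᵀWM: Σwᵢ·x·x = 175.
Moment sums: Σwᵢ·x·y = 393.
MᵀWM·[β]ᵀ = MᵀWy becomes [[175]]·[β]ᵀ = [393]ᵀ.
β = 393/175 = 2.24571.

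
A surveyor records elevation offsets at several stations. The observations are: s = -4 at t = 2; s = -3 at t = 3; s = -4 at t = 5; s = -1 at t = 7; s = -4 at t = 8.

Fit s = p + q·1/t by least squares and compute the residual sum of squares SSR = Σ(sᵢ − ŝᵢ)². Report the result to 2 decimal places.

Normal-equation sums: Σ1 = 5, Σ1/t = 1093/840, Σ1/t·1/t = 308449/705600.
For Xᵀs: Σs = -16, Σ1/t·s = -311/70.
So XᵀX·[p, q]ᵀ = Xᵀs: [[5, 1093/840]; [1093/840, 308449/705600]]·[p, q]ᵀ = [-16, -311/70]ᵀ.
Δ = 5·(308449/705600) − (1093/840)² = 86899/176400.
p = ((-16)·(308449/705600) − (1093/840)·(-311/70))/(86899/176400) = -214027/86899; q = (5·(-311/70) − (1093/840)·(-16))/(86899/176400) = -246120/86899.
Residuals: -10509/86899, 35370/86899, -84345/86899, 162288/86899, -102804/86899; SSR = 522234/86899.

SSR = 6.01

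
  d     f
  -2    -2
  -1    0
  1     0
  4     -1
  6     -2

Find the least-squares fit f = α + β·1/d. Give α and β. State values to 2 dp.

α = -1.00, β = 0.14

The normal system MᵀM·[α, β]ᵀ = Mᵀf is [[5, -1/12]; [-1/12, 337/144]]·[α, β]ᵀ = [-5, 5/12]ᵀ.
Eliminating β: (337/144)·(row 1) − (-1/12)·(row 2) gives (421/36)·α = (337/144)·(-5) − (-1/12)·(5/12) = -35/3, so α = -420/421.
Then β = ((5/12) − (-1/12)·(-420/421))/(337/144) = 60/421.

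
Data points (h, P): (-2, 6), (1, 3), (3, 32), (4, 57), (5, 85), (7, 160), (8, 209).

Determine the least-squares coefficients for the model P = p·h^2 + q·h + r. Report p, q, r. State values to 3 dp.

Compute the Gram sums: Σh^2·h^2 = 7476, Σh^2·h = 1064, Σh^2 = 168, Σh·h = 168, Σh = 26, Σ1 = 7.
And Σh^2·P = 24568, Σh·P = 3532, ΣP = 552.
Normal equations: [[7476, 1064, 168]; [1064, 168, 26]; [168, 26, 7]]·[p, q, r]ᵀ = [24568, 3532, 552]ᵀ.
Row-reducing yields p = 13704/4585, q = 7639/3275, r = -5042/3275.

p = 2.989, q = 2.333, r = -1.540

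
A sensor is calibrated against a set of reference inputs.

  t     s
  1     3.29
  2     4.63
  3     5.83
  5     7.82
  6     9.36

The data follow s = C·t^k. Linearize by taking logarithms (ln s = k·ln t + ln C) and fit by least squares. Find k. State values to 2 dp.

Linearized form: ln s = k·ln t + ln C. From the 5 transformed points,
AᵀA = [[7.4881, 5.1930]; [5.1930, 5]], rhs = [10.3164, 8.7796]ᵀ  (here Σln t = 5.1930, Σ(ln t)² = 7.4881, Σln s = 8.7796, Σln t·ln s = 10.3164).
Slope k = (n·Σln t·ln s − Σln t·Σln s)/(n·Σ(ln t)² − (Σln t)²) = (5·10.3164 − 5.1930·8.7796)/10.4737 = 0.57192; ln C = (Σln s − k·Σln t)/n = 1.16192.

k = 0.57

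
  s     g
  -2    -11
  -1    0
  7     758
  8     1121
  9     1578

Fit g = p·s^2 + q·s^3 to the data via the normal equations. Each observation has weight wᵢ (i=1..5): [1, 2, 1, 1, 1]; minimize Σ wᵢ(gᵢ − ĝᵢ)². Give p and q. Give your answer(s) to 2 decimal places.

Sums needed: Σwᵢ·s^2·s^2 = 13076, Σwᵢ·s^2·s^3 = 108590, Σwᵢ·s^3·s^3 = 911300.
For MᵀWg: Σwᵢ·s^2·g = 236660, Σwᵢ·s^3·g = 1984396.
So MᵀWM·[p, q]ᵀ = MᵀWg: [[13076, 108590]; [108590, 911300]]·[p, q]ᵀ = [236660, 1984396]ᵀ.
Δ = 13076·911300 − 108590² = 124370700.
p = (236660·911300 − 108590·1984396)/124370700 = 9134818/6218535; q = (13076·1984396 − 108590·236660)/124370700 = 62263174/31092675.

p = 1.47, q = 2.00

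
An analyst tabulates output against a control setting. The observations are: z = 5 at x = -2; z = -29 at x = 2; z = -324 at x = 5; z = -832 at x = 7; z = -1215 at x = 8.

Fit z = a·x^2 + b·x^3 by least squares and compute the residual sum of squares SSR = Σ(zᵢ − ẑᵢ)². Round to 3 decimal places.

Setting ∂/∂a … = 0 gives: 7154·a + 52700·b = -126724;  52700·a + 395546·b = -948228.
Eliminating b: 395546·(row 1) − 52700·(row 2) gives 52446084·a = 395546·(-126724) − 52700·(-948228) = -153555704, so a = -38388926/13111521.
Then b = ((-948228) − 52700·(-38388926/13111521))/395546 = -26317078/13111521.
Residuals: 2858895/4370507, -16141781/13111521, 1225096/13111521, -323448/4370507, 737185/13111521; SSR = 25710403/13111521.

SSR = 1.961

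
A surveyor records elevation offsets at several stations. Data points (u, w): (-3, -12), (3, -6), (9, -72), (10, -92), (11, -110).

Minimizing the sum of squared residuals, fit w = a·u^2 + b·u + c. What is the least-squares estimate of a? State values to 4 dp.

Entries of AᵀA: Σu^2·u^2 = 31364, Σu^2·u = 3060, Σu^2 = 320, Σu·u = 320, Σu = 30, Σ1 = 5.
Moment sums: Σu^2·w = -28504, Σu·w = -2760, Σw = -292.
AᵀA·[a, b, c]ᵀ = Aᵀw becomes [[31364, 3060, 320]; [3060, 320, 30]; [320, 30, 5]]·[a, b, c]ᵀ = [-28504, -2760, -292]ᵀ.
Inverting the 3×3 Gram matrix, [a, b, c]ᵀ = [-469/467, 2283/2335, 18/2335]ᵀ.

a = -1.0043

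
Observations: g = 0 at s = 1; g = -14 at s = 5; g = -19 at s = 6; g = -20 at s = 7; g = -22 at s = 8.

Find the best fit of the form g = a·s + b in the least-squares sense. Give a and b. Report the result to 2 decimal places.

The normal equations are: 175·a + 27·b = -500;  27·a + 5·b = -75.
det = 175·5 − 27² = 146.
a = ((-500)·5 − 27·(-75))/146 = -475/146; b = (175·(-75) − 27·(-500))/146 = 375/146.

a = -3.25, b = 2.57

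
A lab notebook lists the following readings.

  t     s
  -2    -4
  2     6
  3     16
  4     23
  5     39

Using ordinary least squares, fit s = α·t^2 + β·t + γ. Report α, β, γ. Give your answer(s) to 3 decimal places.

The normal equations are: 994·α + 216·β + 58·γ = 1495;  216·α + 58·β + 12·γ = 355;  58·α + 12·β + 5·γ = 80.
Solving the 3×3 system (Gaussian elimination) gives α = 10095/8702, β = 22025/8702, γ = -15365/4351.

α = 1.160, β = 2.531, γ = -3.531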